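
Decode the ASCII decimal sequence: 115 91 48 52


Codes (decimal): 115 91 48 52
Per-code ASCII lookup:
  115  (range 97-122: lowercase, 115 - 97 = 18) → 's'
  91  (special character) → '['
  48  (range 48-57: digits, 48 - 48 = 0) → '0'
  52  (range 48-57: digits, 52 - 48 = 4) → '4'
= 's[04'


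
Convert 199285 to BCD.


Each digit → 4-bit binary:
  1 → 0001
  9 → 1001
  9 → 1001
  2 → 0010
  8 → 1000
  5 → 0101
= 0001 1001 1001 0010 1000 0101


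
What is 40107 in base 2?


Divide by 2 repeatedly:
40107 ÷ 2 = 20053 remainder 1
20053 ÷ 2 = 10026 remainder 1
10026 ÷ 2 = 5013 remainder 0
5013 ÷ 2 = 2506 remainder 1
2506 ÷ 2 = 1253 remainder 0
1253 ÷ 2 = 626 remainder 1
626 ÷ 2 = 313 remainder 0
313 ÷ 2 = 156 remainder 1
156 ÷ 2 = 78 remainder 0
78 ÷ 2 = 39 remainder 0
39 ÷ 2 = 19 remainder 1
19 ÷ 2 = 9 remainder 1
9 ÷ 2 = 4 remainder 1
4 ÷ 2 = 2 remainder 0
2 ÷ 2 = 1 remainder 0
1 ÷ 2 = 0 remainder 1
Reading remainders bottom-up:
= 1001110010101011


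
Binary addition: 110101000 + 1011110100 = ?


Align and add column by column (LSB to MSB, carry propagating):
  00110101000
+ 01011110100
  -----------
  col 0: 0 + 0 + 0 (carry in) = 0 → bit 0, carry out 0
  col 1: 0 + 0 + 0 (carry in) = 0 → bit 0, carry out 0
  col 2: 0 + 1 + 0 (carry in) = 1 → bit 1, carry out 0
  col 3: 1 + 0 + 0 (carry in) = 1 → bit 1, carry out 0
  col 4: 0 + 1 + 0 (carry in) = 1 → bit 1, carry out 0
  col 5: 1 + 1 + 0 (carry in) = 2 → bit 0, carry out 1
  col 6: 0 + 1 + 1 (carry in) = 2 → bit 0, carry out 1
  col 7: 1 + 1 + 1 (carry in) = 3 → bit 1, carry out 1
  col 8: 1 + 0 + 1 (carry in) = 2 → bit 0, carry out 1
  col 9: 0 + 1 + 1 (carry in) = 2 → bit 0, carry out 1
  col 10: 0 + 0 + 1 (carry in) = 1 → bit 1, carry out 0
Reading bits MSB→LSB: 10010011100
Strip leading zeros: 10010011100
= 10010011100


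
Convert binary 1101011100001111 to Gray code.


Binary: 1101011100001111
Gray code: G = B XOR (B >> 1)
B >> 1 = 0110101110000111
1101011100001111 XOR 0110101110000111:
  1 XOR 0 = 1
  1 XOR 1 = 0
  0 XOR 1 = 1
  1 XOR 0 = 1
  0 XOR 1 = 1
  1 XOR 0 = 1
  1 XOR 1 = 0
  1 XOR 1 = 0
  0 XOR 1 = 1
  0 XOR 0 = 0
  0 XOR 0 = 0
  0 XOR 0 = 0
  1 XOR 0 = 1
  1 XOR 1 = 0
  1 XOR 1 = 0
  1 XOR 1 = 0
= 1011110010001000


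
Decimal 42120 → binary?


Divide by 2 repeatedly:
42120 ÷ 2 = 21060 remainder 0
21060 ÷ 2 = 10530 remainder 0
10530 ÷ 2 = 5265 remainder 0
5265 ÷ 2 = 2632 remainder 1
2632 ÷ 2 = 1316 remainder 0
1316 ÷ 2 = 658 remainder 0
658 ÷ 2 = 329 remainder 0
329 ÷ 2 = 164 remainder 1
164 ÷ 2 = 82 remainder 0
82 ÷ 2 = 41 remainder 0
41 ÷ 2 = 20 remainder 1
20 ÷ 2 = 10 remainder 0
10 ÷ 2 = 5 remainder 0
5 ÷ 2 = 2 remainder 1
2 ÷ 2 = 1 remainder 0
1 ÷ 2 = 0 remainder 1
Reading remainders bottom-up:
= 1010010010001000


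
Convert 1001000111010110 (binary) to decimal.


Positional values:
Bit 1: 1 × 2^1 = 2
Bit 2: 1 × 2^2 = 4
Bit 4: 1 × 2^4 = 16
Bit 6: 1 × 2^6 = 64
Bit 7: 1 × 2^7 = 128
Bit 8: 1 × 2^8 = 256
Bit 12: 1 × 2^12 = 4096
Bit 15: 1 × 2^15 = 32768
Sum = 2 + 4 + 16 + 64 + 128 + 256 + 4096 + 32768
= 37334


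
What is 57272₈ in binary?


Each octal digit → 3 binary bits:
  5 = 101
  7 = 111
  2 = 010
  7 = 111
  2 = 010
Concatenate: 101 111 010 111 010
= 101111010111010


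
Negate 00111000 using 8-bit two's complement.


Original: 00111000
Step 1 - Invert all bits: 11000111
Step 2 - Add 1: 11000111 + 1
= 11001000 (represents -56)


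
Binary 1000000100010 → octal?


Group into 3-bit groups: 001000000100010
  001 = 1
  000 = 0
  000 = 0
  100 = 4
  010 = 2
= 0o10042


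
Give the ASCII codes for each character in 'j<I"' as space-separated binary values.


String: 'j<I"'  (4 characters)
Per-character ASCII lookup:
  'j': lowercase starts at 97: 'j' = 97 + 9 = 106 → 1101010
  '<': special character: '<' = 60 → 111100
  'I': uppercase starts at 65: 'I' = 65 + 8 = 73 → 1001001
  '"': special character: '"' = 34 → 100010
= 1101010 111100 1001001 100010


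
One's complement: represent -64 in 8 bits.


Original: 01000000
Invert all bits:
  bit 0: 0 → 1
  bit 1: 1 → 0
  bit 2: 0 → 1
  bit 3: 0 → 1
  bit 4: 0 → 1
  bit 5: 0 → 1
  bit 6: 0 → 1
  bit 7: 0 → 1
= 10111111


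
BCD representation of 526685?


Each digit → 4-bit binary:
  5 → 0101
  2 → 0010
  6 → 0110
  6 → 0110
  8 → 1000
  5 → 0101
= 0101 0010 0110 0110 1000 0101


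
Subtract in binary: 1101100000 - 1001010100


Align and subtract column by column (LSB to MSB, borrowing when needed):
  1101100000
- 1001010100
  ----------
  col 0: (0 - 0 borrow-in) - 0 → 0 - 0 = 0, borrow out 0
  col 1: (0 - 0 borrow-in) - 0 → 0 - 0 = 0, borrow out 0
  col 2: (0 - 0 borrow-in) - 1 → borrow from next column: (0+2) - 1 = 1, borrow out 1
  col 3: (0 - 1 borrow-in) - 0 → borrow from next column: (-1+2) - 0 = 1, borrow out 1
  col 4: (0 - 1 borrow-in) - 1 → borrow from next column: (-1+2) - 1 = 0, borrow out 1
  col 5: (1 - 1 borrow-in) - 0 → 0 - 0 = 0, borrow out 0
  col 6: (1 - 0 borrow-in) - 1 → 1 - 1 = 0, borrow out 0
  col 7: (0 - 0 borrow-in) - 0 → 0 - 0 = 0, borrow out 0
  col 8: (1 - 0 borrow-in) - 0 → 1 - 0 = 1, borrow out 0
  col 9: (1 - 0 borrow-in) - 1 → 1 - 1 = 0, borrow out 0
Reading bits MSB→LSB: 0100001100
Strip leading zeros: 100001100
= 100001100


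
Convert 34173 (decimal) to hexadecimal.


Divide by 16 repeatedly:
34173 ÷ 16 = 2135 remainder 13 (D)
2135 ÷ 16 = 133 remainder 7 (7)
133 ÷ 16 = 8 remainder 5 (5)
8 ÷ 16 = 0 remainder 8 (8)
Reading remainders bottom-up:
= 0x857D


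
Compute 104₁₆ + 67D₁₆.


Align and add column by column (LSB to MSB, each column mod 16 with carry):
  0104
+ 067D
  ----
  col 0: 4(4) + D(13) + 0 (carry in) = 17 → 1(1), carry out 1
  col 1: 0(0) + 7(7) + 1 (carry in) = 8 → 8(8), carry out 0
  col 2: 1(1) + 6(6) + 0 (carry in) = 7 → 7(7), carry out 0
  col 3: 0(0) + 0(0) + 0 (carry in) = 0 → 0(0), carry out 0
Reading digits MSB→LSB: 0781
Strip leading zeros: 781
= 0x781


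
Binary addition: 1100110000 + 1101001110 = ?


Align and add column by column (LSB to MSB, carry propagating):
  01100110000
+ 01101001110
  -----------
  col 0: 0 + 0 + 0 (carry in) = 0 → bit 0, carry out 0
  col 1: 0 + 1 + 0 (carry in) = 1 → bit 1, carry out 0
  col 2: 0 + 1 + 0 (carry in) = 1 → bit 1, carry out 0
  col 3: 0 + 1 + 0 (carry in) = 1 → bit 1, carry out 0
  col 4: 1 + 0 + 0 (carry in) = 1 → bit 1, carry out 0
  col 5: 1 + 0 + 0 (carry in) = 1 → bit 1, carry out 0
  col 6: 0 + 1 + 0 (carry in) = 1 → bit 1, carry out 0
  col 7: 0 + 0 + 0 (carry in) = 0 → bit 0, carry out 0
  col 8: 1 + 1 + 0 (carry in) = 2 → bit 0, carry out 1
  col 9: 1 + 1 + 1 (carry in) = 3 → bit 1, carry out 1
  col 10: 0 + 0 + 1 (carry in) = 1 → bit 1, carry out 0
Reading bits MSB→LSB: 11001111110
Strip leading zeros: 11001111110
= 11001111110


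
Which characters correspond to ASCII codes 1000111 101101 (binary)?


Codes (binary): 1000111 101101
Per-code ASCII lookup:
  1000111 = 71  (range 65-90: uppercase, 71 - 65 = 6) → 'G'
  101101 = 45  (special character) → '-'
= 'G-'


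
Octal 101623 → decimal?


Positional values:
Position 0: 3 × 8^0 = 3
Position 1: 2 × 8^1 = 16
Position 2: 6 × 8^2 = 384
Position 3: 1 × 8^3 = 512
Position 4: 0 × 8^4 = 0
Position 5: 1 × 8^5 = 32768
Sum = 3 + 16 + 384 + 512 + 0 + 32768
= 33683


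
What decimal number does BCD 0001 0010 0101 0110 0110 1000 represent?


Each 4-bit group → digit:
  0001 → 1
  0010 → 2
  0101 → 5
  0110 → 6
  0110 → 6
  1000 → 8
= 125668


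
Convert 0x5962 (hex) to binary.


Each hex digit → 4 binary bits:
  5 = 0101
  9 = 1001
  6 = 0110
  2 = 0010
Concatenate: 0101 1001 0110 0010
= 0101100101100010


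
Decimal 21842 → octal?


Divide by 8 repeatedly:
21842 ÷ 8 = 2730 remainder 2
2730 ÷ 8 = 341 remainder 2
341 ÷ 8 = 42 remainder 5
42 ÷ 8 = 5 remainder 2
5 ÷ 8 = 0 remainder 5
Reading remainders bottom-up:
= 0o52522


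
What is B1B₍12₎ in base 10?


Positional values (base 12):
  B × 12^0 = 11 × 1 = 11
  1 × 12^1 = 1 × 12 = 12
  B × 12^2 = 11 × 144 = 1584
Sum = 11 + 12 + 1584
= 1607


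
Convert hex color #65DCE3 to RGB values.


Hex: #65DCE3
R = 65₁₆ = 101
G = DC₁₆ = 220
B = E3₁₆ = 227
= RGB(101, 220, 227)


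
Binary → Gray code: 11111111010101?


Binary: 11111111010101
Gray code: G = B XOR (B >> 1)
B >> 1 = 01111111101010
11111111010101 XOR 01111111101010:
  1 XOR 0 = 1
  1 XOR 1 = 0
  1 XOR 1 = 0
  1 XOR 1 = 0
  1 XOR 1 = 0
  1 XOR 1 = 0
  1 XOR 1 = 0
  1 XOR 1 = 0
  0 XOR 1 = 1
  1 XOR 0 = 1
  0 XOR 1 = 1
  1 XOR 0 = 1
  0 XOR 1 = 1
  1 XOR 0 = 1
= 10000000111111


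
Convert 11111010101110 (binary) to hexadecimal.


Group into 4-bit nibbles: 0011111010101110
  0011 = 3
  1110 = E
  1010 = A
  1110 = E
= 0x3EAE


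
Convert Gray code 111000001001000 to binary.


Gray code: 111000001001000
MSB stays the same: 1
Each subsequent bit = prev_binary XOR current_gray:
  B[1] = 1 XOR 1 = 0
  B[2] = 0 XOR 1 = 1
  B[3] = 1 XOR 0 = 1
  B[4] = 1 XOR 0 = 1
  B[5] = 1 XOR 0 = 1
  B[6] = 1 XOR 0 = 1
  B[7] = 1 XOR 0 = 1
  B[8] = 1 XOR 1 = 0
  B[9] = 0 XOR 0 = 0
  B[10] = 0 XOR 0 = 0
  B[11] = 0 XOR 1 = 1
  B[12] = 1 XOR 0 = 1
  B[13] = 1 XOR 0 = 1
  B[14] = 1 XOR 0 = 1
= 101111110001111 (24463 decimal)


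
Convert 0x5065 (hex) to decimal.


Positional values:
Position 0: 5 × 16^0 = 5 × 1 = 5
Position 1: 6 × 16^1 = 6 × 16 = 96
Position 2: 0 × 16^2 = 0 × 256 = 0
Position 3: 5 × 16^3 = 5 × 4096 = 20480
Sum = 5 + 96 + 0 + 20480
= 20581


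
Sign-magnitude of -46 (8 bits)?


Sign bit: 1 (negative)
Magnitude: 46 = 0101110
= 10101110


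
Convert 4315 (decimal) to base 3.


Divide by 3 repeatedly:
4315 ÷ 3 = 1438 remainder 1
1438 ÷ 3 = 479 remainder 1
479 ÷ 3 = 159 remainder 2
159 ÷ 3 = 53 remainder 0
53 ÷ 3 = 17 remainder 2
17 ÷ 3 = 5 remainder 2
5 ÷ 3 = 1 remainder 2
1 ÷ 3 = 0 remainder 1
Reading remainders bottom-up:
= 12220211


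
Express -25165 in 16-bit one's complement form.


Original: 0110001001001101
Invert all bits:
  bit 0: 0 → 1
  bit 1: 1 → 0
  bit 2: 1 → 0
  bit 3: 0 → 1
  bit 4: 0 → 1
  bit 5: 0 → 1
  bit 6: 1 → 0
  bit 7: 0 → 1
  bit 8: 0 → 1
  bit 9: 1 → 0
  bit 10: 0 → 1
  bit 11: 0 → 1
  bit 12: 1 → 0
  bit 13: 1 → 0
  bit 14: 0 → 1
  bit 15: 1 → 0
= 1001110110110010


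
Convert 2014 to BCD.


Each digit → 4-bit binary:
  2 → 0010
  0 → 0000
  1 → 0001
  4 → 0100
= 0010 0000 0001 0100


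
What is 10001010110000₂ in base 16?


Group into 4-bit nibbles: 0010001010110000
  0010 = 2
  0010 = 2
  1011 = B
  0000 = 0
= 0x22B0


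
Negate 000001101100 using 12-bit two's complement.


Original: 000001101100
Step 1 - Invert all bits: 111110010011
Step 2 - Add 1: 111110010011 + 1
= 111110010100 (represents -108)


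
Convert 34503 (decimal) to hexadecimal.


Divide by 16 repeatedly:
34503 ÷ 16 = 2156 remainder 7 (7)
2156 ÷ 16 = 134 remainder 12 (C)
134 ÷ 16 = 8 remainder 6 (6)
8 ÷ 16 = 0 remainder 8 (8)
Reading remainders bottom-up:
= 0x86C7


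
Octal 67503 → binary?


Each octal digit → 3 binary bits:
  6 = 110
  7 = 111
  5 = 101
  0 = 000
  3 = 011
Concatenate: 110 111 101 000 011
= 110111101000011


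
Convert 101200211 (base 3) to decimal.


Positional values (base 3):
  1 × 3^0 = 1 × 1 = 1
  1 × 3^1 = 1 × 3 = 3
  2 × 3^2 = 2 × 9 = 18
  0 × 3^3 = 0 × 27 = 0
  0 × 3^4 = 0 × 81 = 0
  2 × 3^5 = 2 × 243 = 486
  1 × 3^6 = 1 × 729 = 729
  0 × 3^7 = 0 × 2187 = 0
  1 × 3^8 = 1 × 6561 = 6561
Sum = 1 + 3 + 18 + 0 + 0 + 486 + 729 + 0 + 6561
= 7798


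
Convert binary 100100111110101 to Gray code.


Binary: 100100111110101
Gray code: G = B XOR (B >> 1)
B >> 1 = 010010011111010
100100111110101 XOR 010010011111010:
  1 XOR 0 = 1
  0 XOR 1 = 1
  0 XOR 0 = 0
  1 XOR 0 = 1
  0 XOR 1 = 1
  0 XOR 0 = 0
  1 XOR 0 = 1
  1 XOR 1 = 0
  1 XOR 1 = 0
  1 XOR 1 = 0
  1 XOR 1 = 0
  0 XOR 1 = 1
  1 XOR 0 = 1
  0 XOR 1 = 1
  1 XOR 0 = 1
= 110110100001111


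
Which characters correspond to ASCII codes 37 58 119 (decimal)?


Codes (decimal): 37 58 119
Per-code ASCII lookup:
  37  (special character) → '%'
  58  (special character) → ':'
  119  (range 97-122: lowercase, 119 - 97 = 22) → 'w'
= '%:w'


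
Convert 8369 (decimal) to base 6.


Divide by 6 repeatedly:
8369 ÷ 6 = 1394 remainder 5
1394 ÷ 6 = 232 remainder 2
232 ÷ 6 = 38 remainder 4
38 ÷ 6 = 6 remainder 2
6 ÷ 6 = 1 remainder 0
1 ÷ 6 = 0 remainder 1
Reading remainders bottom-up:
= 102425


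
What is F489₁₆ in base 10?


Positional values:
Position 0: 9 × 16^0 = 9 × 1 = 9
Position 1: 8 × 16^1 = 8 × 16 = 128
Position 2: 4 × 16^2 = 4 × 256 = 1024
Position 3: F × 16^3 = 15 × 4096 = 61440
Sum = 9 + 128 + 1024 + 61440
= 62601


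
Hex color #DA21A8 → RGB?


Hex: #DA21A8
R = DA₁₆ = 218
G = 21₁₆ = 33
B = A8₁₆ = 168
= RGB(218, 33, 168)


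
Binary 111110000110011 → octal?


Group into 3-bit groups: 111110000110011
  111 = 7
  110 = 6
  000 = 0
  110 = 6
  011 = 3
= 0o76063


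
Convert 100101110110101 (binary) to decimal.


Positional values:
Bit 0: 1 × 2^0 = 1
Bit 2: 1 × 2^2 = 4
Bit 4: 1 × 2^4 = 16
Bit 5: 1 × 2^5 = 32
Bit 7: 1 × 2^7 = 128
Bit 8: 1 × 2^8 = 256
Bit 9: 1 × 2^9 = 512
Bit 11: 1 × 2^11 = 2048
Bit 14: 1 × 2^14 = 16384
Sum = 1 + 4 + 16 + 32 + 128 + 256 + 512 + 2048 + 16384
= 19381


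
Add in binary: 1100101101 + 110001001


Align and add column by column (LSB to MSB, carry propagating):
  01100101101
+ 00110001001
  -----------
  col 0: 1 + 1 + 0 (carry in) = 2 → bit 0, carry out 1
  col 1: 0 + 0 + 1 (carry in) = 1 → bit 1, carry out 0
  col 2: 1 + 0 + 0 (carry in) = 1 → bit 1, carry out 0
  col 3: 1 + 1 + 0 (carry in) = 2 → bit 0, carry out 1
  col 4: 0 + 0 + 1 (carry in) = 1 → bit 1, carry out 0
  col 5: 1 + 0 + 0 (carry in) = 1 → bit 1, carry out 0
  col 6: 0 + 0 + 0 (carry in) = 0 → bit 0, carry out 0
  col 7: 0 + 1 + 0 (carry in) = 1 → bit 1, carry out 0
  col 8: 1 + 1 + 0 (carry in) = 2 → bit 0, carry out 1
  col 9: 1 + 0 + 1 (carry in) = 2 → bit 0, carry out 1
  col 10: 0 + 0 + 1 (carry in) = 1 → bit 1, carry out 0
Reading bits MSB→LSB: 10010110110
Strip leading zeros: 10010110110
= 10010110110


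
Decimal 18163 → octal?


Divide by 8 repeatedly:
18163 ÷ 8 = 2270 remainder 3
2270 ÷ 8 = 283 remainder 6
283 ÷ 8 = 35 remainder 3
35 ÷ 8 = 4 remainder 3
4 ÷ 8 = 0 remainder 4
Reading remainders bottom-up:
= 0o43363


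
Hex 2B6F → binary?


Each hex digit → 4 binary bits:
  2 = 0010
  B = 1011
  6 = 0110
  F = 1111
Concatenate: 0010 1011 0110 1111
= 0010101101101111


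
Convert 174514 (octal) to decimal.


Positional values:
Position 0: 4 × 8^0 = 4
Position 1: 1 × 8^1 = 8
Position 2: 5 × 8^2 = 320
Position 3: 4 × 8^3 = 2048
Position 4: 7 × 8^4 = 28672
Position 5: 1 × 8^5 = 32768
Sum = 4 + 8 + 320 + 2048 + 28672 + 32768
= 63820


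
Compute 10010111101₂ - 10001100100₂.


Align and subtract column by column (LSB to MSB, borrowing when needed):
  10010111101
- 10001100100
  -----------
  col 0: (1 - 0 borrow-in) - 0 → 1 - 0 = 1, borrow out 0
  col 1: (0 - 0 borrow-in) - 0 → 0 - 0 = 0, borrow out 0
  col 2: (1 - 0 borrow-in) - 1 → 1 - 1 = 0, borrow out 0
  col 3: (1 - 0 borrow-in) - 0 → 1 - 0 = 1, borrow out 0
  col 4: (1 - 0 borrow-in) - 0 → 1 - 0 = 1, borrow out 0
  col 5: (1 - 0 borrow-in) - 1 → 1 - 1 = 0, borrow out 0
  col 6: (0 - 0 borrow-in) - 1 → borrow from next column: (0+2) - 1 = 1, borrow out 1
  col 7: (1 - 1 borrow-in) - 0 → 0 - 0 = 0, borrow out 0
  col 8: (0 - 0 borrow-in) - 0 → 0 - 0 = 0, borrow out 0
  col 9: (0 - 0 borrow-in) - 0 → 0 - 0 = 0, borrow out 0
  col 10: (1 - 0 borrow-in) - 1 → 1 - 1 = 0, borrow out 0
Reading bits MSB→LSB: 00001011001
Strip leading zeros: 1011001
= 1011001


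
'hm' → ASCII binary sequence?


String: 'hm'  (2 characters)
Per-character ASCII lookup:
  'h': lowercase starts at 97: 'h' = 97 + 7 = 104 → 1101000
  'm': lowercase starts at 97: 'm' = 97 + 12 = 109 → 1101101
= 1101000 1101101


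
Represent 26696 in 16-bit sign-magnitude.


Sign bit: 0 (positive)
Magnitude: 26696 = 110100001001000
= 0110100001001000


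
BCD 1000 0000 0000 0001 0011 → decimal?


Each 4-bit group → digit:
  1000 → 8
  0000 → 0
  0000 → 0
  0001 → 1
  0011 → 3
= 80013


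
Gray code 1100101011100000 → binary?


Gray code: 1100101011100000
MSB stays the same: 1
Each subsequent bit = prev_binary XOR current_gray:
  B[1] = 1 XOR 1 = 0
  B[2] = 0 XOR 0 = 0
  B[3] = 0 XOR 0 = 0
  B[4] = 0 XOR 1 = 1
  B[5] = 1 XOR 0 = 1
  B[6] = 1 XOR 1 = 0
  B[7] = 0 XOR 0 = 0
  B[8] = 0 XOR 1 = 1
  B[9] = 1 XOR 1 = 0
  B[10] = 0 XOR 1 = 1
  B[11] = 1 XOR 0 = 1
  B[12] = 1 XOR 0 = 1
  B[13] = 1 XOR 0 = 1
  B[14] = 1 XOR 0 = 1
  B[15] = 1 XOR 0 = 1
= 1000110010111111 (36031 decimal)


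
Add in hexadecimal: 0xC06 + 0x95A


Align and add column by column (LSB to MSB, each column mod 16 with carry):
  0C06
+ 095A
  ----
  col 0: 6(6) + A(10) + 0 (carry in) = 16 → 0(0), carry out 1
  col 1: 0(0) + 5(5) + 1 (carry in) = 6 → 6(6), carry out 0
  col 2: C(12) + 9(9) + 0 (carry in) = 21 → 5(5), carry out 1
  col 3: 0(0) + 0(0) + 1 (carry in) = 1 → 1(1), carry out 0
Reading digits MSB→LSB: 1560
Strip leading zeros: 1560
= 0x1560


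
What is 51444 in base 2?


Divide by 2 repeatedly:
51444 ÷ 2 = 25722 remainder 0
25722 ÷ 2 = 12861 remainder 0
12861 ÷ 2 = 6430 remainder 1
6430 ÷ 2 = 3215 remainder 0
3215 ÷ 2 = 1607 remainder 1
1607 ÷ 2 = 803 remainder 1
803 ÷ 2 = 401 remainder 1
401 ÷ 2 = 200 remainder 1
200 ÷ 2 = 100 remainder 0
100 ÷ 2 = 50 remainder 0
50 ÷ 2 = 25 remainder 0
25 ÷ 2 = 12 remainder 1
12 ÷ 2 = 6 remainder 0
6 ÷ 2 = 3 remainder 0
3 ÷ 2 = 1 remainder 1
1 ÷ 2 = 0 remainder 1
Reading remainders bottom-up:
= 1100100011110100


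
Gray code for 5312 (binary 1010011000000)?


Binary: 1010011000000
Gray code: G = B XOR (B >> 1)
B >> 1 = 0101001100000
1010011000000 XOR 0101001100000:
  1 XOR 0 = 1
  0 XOR 1 = 1
  1 XOR 0 = 1
  0 XOR 1 = 1
  0 XOR 0 = 0
  1 XOR 0 = 1
  1 XOR 1 = 0
  0 XOR 1 = 1
  0 XOR 0 = 0
  0 XOR 0 = 0
  0 XOR 0 = 0
  0 XOR 0 = 0
  0 XOR 0 = 0
= 1111010100000


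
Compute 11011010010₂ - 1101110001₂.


Align and subtract column by column (LSB to MSB, borrowing when needed):
  11011010010
- 01101110001
  -----------
  col 0: (0 - 0 borrow-in) - 1 → borrow from next column: (0+2) - 1 = 1, borrow out 1
  col 1: (1 - 1 borrow-in) - 0 → 0 - 0 = 0, borrow out 0
  col 2: (0 - 0 borrow-in) - 0 → 0 - 0 = 0, borrow out 0
  col 3: (0 - 0 borrow-in) - 0 → 0 - 0 = 0, borrow out 0
  col 4: (1 - 0 borrow-in) - 1 → 1 - 1 = 0, borrow out 0
  col 5: (0 - 0 borrow-in) - 1 → borrow from next column: (0+2) - 1 = 1, borrow out 1
  col 6: (1 - 1 borrow-in) - 1 → borrow from next column: (0+2) - 1 = 1, borrow out 1
  col 7: (1 - 1 borrow-in) - 0 → 0 - 0 = 0, borrow out 0
  col 8: (0 - 0 borrow-in) - 1 → borrow from next column: (0+2) - 1 = 1, borrow out 1
  col 9: (1 - 1 borrow-in) - 1 → borrow from next column: (0+2) - 1 = 1, borrow out 1
  col 10: (1 - 1 borrow-in) - 0 → 0 - 0 = 0, borrow out 0
Reading bits MSB→LSB: 01101100001
Strip leading zeros: 1101100001
= 1101100001


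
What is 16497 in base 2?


Divide by 2 repeatedly:
16497 ÷ 2 = 8248 remainder 1
8248 ÷ 2 = 4124 remainder 0
4124 ÷ 2 = 2062 remainder 0
2062 ÷ 2 = 1031 remainder 0
1031 ÷ 2 = 515 remainder 1
515 ÷ 2 = 257 remainder 1
257 ÷ 2 = 128 remainder 1
128 ÷ 2 = 64 remainder 0
64 ÷ 2 = 32 remainder 0
32 ÷ 2 = 16 remainder 0
16 ÷ 2 = 8 remainder 0
8 ÷ 2 = 4 remainder 0
4 ÷ 2 = 2 remainder 0
2 ÷ 2 = 1 remainder 0
1 ÷ 2 = 0 remainder 1
Reading remainders bottom-up:
= 100000001110001


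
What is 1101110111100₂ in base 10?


Positional values:
Bit 2: 1 × 2^2 = 4
Bit 3: 1 × 2^3 = 8
Bit 4: 1 × 2^4 = 16
Bit 5: 1 × 2^5 = 32
Bit 7: 1 × 2^7 = 128
Bit 8: 1 × 2^8 = 256
Bit 9: 1 × 2^9 = 512
Bit 11: 1 × 2^11 = 2048
Bit 12: 1 × 2^12 = 4096
Sum = 4 + 8 + 16 + 32 + 128 + 256 + 512 + 2048 + 4096
= 7100


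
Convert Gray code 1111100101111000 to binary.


Gray code: 1111100101111000
MSB stays the same: 1
Each subsequent bit = prev_binary XOR current_gray:
  B[1] = 1 XOR 1 = 0
  B[2] = 0 XOR 1 = 1
  B[3] = 1 XOR 1 = 0
  B[4] = 0 XOR 1 = 1
  B[5] = 1 XOR 0 = 1
  B[6] = 1 XOR 0 = 1
  B[7] = 1 XOR 1 = 0
  B[8] = 0 XOR 0 = 0
  B[9] = 0 XOR 1 = 1
  B[10] = 1 XOR 1 = 0
  B[11] = 0 XOR 1 = 1
  B[12] = 1 XOR 1 = 0
  B[13] = 0 XOR 0 = 0
  B[14] = 0 XOR 0 = 0
  B[15] = 0 XOR 0 = 0
= 1010111001010000 (44624 decimal)


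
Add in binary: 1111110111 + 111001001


Align and add column by column (LSB to MSB, carry propagating):
  01111110111
+ 00111001001
  -----------
  col 0: 1 + 1 + 0 (carry in) = 2 → bit 0, carry out 1
  col 1: 1 + 0 + 1 (carry in) = 2 → bit 0, carry out 1
  col 2: 1 + 0 + 1 (carry in) = 2 → bit 0, carry out 1
  col 3: 0 + 1 + 1 (carry in) = 2 → bit 0, carry out 1
  col 4: 1 + 0 + 1 (carry in) = 2 → bit 0, carry out 1
  col 5: 1 + 0 + 1 (carry in) = 2 → bit 0, carry out 1
  col 6: 1 + 1 + 1 (carry in) = 3 → bit 1, carry out 1
  col 7: 1 + 1 + 1 (carry in) = 3 → bit 1, carry out 1
  col 8: 1 + 1 + 1 (carry in) = 3 → bit 1, carry out 1
  col 9: 1 + 0 + 1 (carry in) = 2 → bit 0, carry out 1
  col 10: 0 + 0 + 1 (carry in) = 1 → bit 1, carry out 0
Reading bits MSB→LSB: 10111000000
Strip leading zeros: 10111000000
= 10111000000


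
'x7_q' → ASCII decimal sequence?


String: 'x7_q'  (4 characters)
Per-character ASCII lookup:
  'x': lowercase starts at 97: 'x' = 97 + 23 = 120
  '7': digits start at 48: '7' = 48 + 7 = 55
  '_': special character: '_' = 95
  'q': lowercase starts at 97: 'q' = 97 + 16 = 113
= 120 55 95 113


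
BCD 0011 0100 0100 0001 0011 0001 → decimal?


Each 4-bit group → digit:
  0011 → 3
  0100 → 4
  0100 → 4
  0001 → 1
  0011 → 3
  0001 → 1
= 344131


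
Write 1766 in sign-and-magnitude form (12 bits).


Sign bit: 0 (positive)
Magnitude: 1766 = 11011100110
= 011011100110


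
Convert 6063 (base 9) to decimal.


Positional values (base 9):
  3 × 9^0 = 3 × 1 = 3
  6 × 9^1 = 6 × 9 = 54
  0 × 9^2 = 0 × 81 = 0
  6 × 9^3 = 6 × 729 = 4374
Sum = 3 + 54 + 0 + 4374
= 4431


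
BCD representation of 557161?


Each digit → 4-bit binary:
  5 → 0101
  5 → 0101
  7 → 0111
  1 → 0001
  6 → 0110
  1 → 0001
= 0101 0101 0111 0001 0110 0001


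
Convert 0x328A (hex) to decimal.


Positional values:
Position 0: A × 16^0 = 10 × 1 = 10
Position 1: 8 × 16^1 = 8 × 16 = 128
Position 2: 2 × 16^2 = 2 × 256 = 512
Position 3: 3 × 16^3 = 3 × 4096 = 12288
Sum = 10 + 128 + 512 + 12288
= 12938


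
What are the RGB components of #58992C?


Hex: #58992C
R = 58₁₆ = 88
G = 99₁₆ = 153
B = 2C₁₆ = 44
= RGB(88, 153, 44)


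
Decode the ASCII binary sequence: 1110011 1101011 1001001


Codes (binary): 1110011 1101011 1001001
Per-code ASCII lookup:
  1110011 = 115  (range 97-122: lowercase, 115 - 97 = 18) → 's'
  1101011 = 107  (range 97-122: lowercase, 107 - 97 = 10) → 'k'
  1001001 = 73  (range 65-90: uppercase, 73 - 65 = 8) → 'I'
= 'skI'


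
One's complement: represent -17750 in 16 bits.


Original: 0100010101010110
Invert all bits:
  bit 0: 0 → 1
  bit 1: 1 → 0
  bit 2: 0 → 1
  bit 3: 0 → 1
  bit 4: 0 → 1
  bit 5: 1 → 0
  bit 6: 0 → 1
  bit 7: 1 → 0
  bit 8: 0 → 1
  bit 9: 1 → 0
  bit 10: 0 → 1
  bit 11: 1 → 0
  bit 12: 0 → 1
  bit 13: 1 → 0
  bit 14: 1 → 0
  bit 15: 0 → 1
= 1011101010101001


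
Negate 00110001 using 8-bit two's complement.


Original: 00110001
Step 1 - Invert all bits: 11001110
Step 2 - Add 1: 11001110 + 1
= 11001111 (represents -49)


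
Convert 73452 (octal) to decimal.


Positional values:
Position 0: 2 × 8^0 = 2
Position 1: 5 × 8^1 = 40
Position 2: 4 × 8^2 = 256
Position 3: 3 × 8^3 = 1536
Position 4: 7 × 8^4 = 28672
Sum = 2 + 40 + 256 + 1536 + 28672
= 30506


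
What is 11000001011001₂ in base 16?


Group into 4-bit nibbles: 0011000001011001
  0011 = 3
  0000 = 0
  0101 = 5
  1001 = 9
= 0x3059


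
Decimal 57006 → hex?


Divide by 16 repeatedly:
57006 ÷ 16 = 3562 remainder 14 (E)
3562 ÷ 16 = 222 remainder 10 (A)
222 ÷ 16 = 13 remainder 14 (E)
13 ÷ 16 = 0 remainder 13 (D)
Reading remainders bottom-up:
= 0xDEAE


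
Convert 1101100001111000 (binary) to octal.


Group into 3-bit groups: 001101100001111000
  001 = 1
  101 = 5
  100 = 4
  001 = 1
  111 = 7
  000 = 0
= 0o154170


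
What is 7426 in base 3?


Divide by 3 repeatedly:
7426 ÷ 3 = 2475 remainder 1
2475 ÷ 3 = 825 remainder 0
825 ÷ 3 = 275 remainder 0
275 ÷ 3 = 91 remainder 2
91 ÷ 3 = 30 remainder 1
30 ÷ 3 = 10 remainder 0
10 ÷ 3 = 3 remainder 1
3 ÷ 3 = 1 remainder 0
1 ÷ 3 = 0 remainder 1
Reading remainders bottom-up:
= 101012001


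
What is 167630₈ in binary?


Each octal digit → 3 binary bits:
  1 = 001
  6 = 110
  7 = 111
  6 = 110
  3 = 011
  0 = 000
Concatenate: 001 110 111 110 011 000
= 001110111110011000


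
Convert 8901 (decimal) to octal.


Divide by 8 repeatedly:
8901 ÷ 8 = 1112 remainder 5
1112 ÷ 8 = 139 remainder 0
139 ÷ 8 = 17 remainder 3
17 ÷ 8 = 2 remainder 1
2 ÷ 8 = 0 remainder 2
Reading remainders bottom-up:
= 0o21305


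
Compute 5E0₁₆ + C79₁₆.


Align and add column by column (LSB to MSB, each column mod 16 with carry):
  05E0
+ 0C79
  ----
  col 0: 0(0) + 9(9) + 0 (carry in) = 9 → 9(9), carry out 0
  col 1: E(14) + 7(7) + 0 (carry in) = 21 → 5(5), carry out 1
  col 2: 5(5) + C(12) + 1 (carry in) = 18 → 2(2), carry out 1
  col 3: 0(0) + 0(0) + 1 (carry in) = 1 → 1(1), carry out 0
Reading digits MSB→LSB: 1259
Strip leading zeros: 1259
= 0x1259


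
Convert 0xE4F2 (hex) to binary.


Each hex digit → 4 binary bits:
  E = 1110
  4 = 0100
  F = 1111
  2 = 0010
Concatenate: 1110 0100 1111 0010
= 1110010011110010


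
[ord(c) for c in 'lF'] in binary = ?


String: 'lF'  (2 characters)
Per-character ASCII lookup:
  'l': lowercase starts at 97: 'l' = 97 + 11 = 108 → 1101100
  'F': uppercase starts at 65: 'F' = 65 + 5 = 70 → 1000110
= 1101100 1000110


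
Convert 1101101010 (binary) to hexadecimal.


Group into 4-bit nibbles: 001101101010
  0011 = 3
  0110 = 6
  1010 = A
= 0x36A


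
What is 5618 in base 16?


Divide by 16 repeatedly:
5618 ÷ 16 = 351 remainder 2 (2)
351 ÷ 16 = 21 remainder 15 (F)
21 ÷ 16 = 1 remainder 5 (5)
1 ÷ 16 = 0 remainder 1 (1)
Reading remainders bottom-up:
= 0x15F2


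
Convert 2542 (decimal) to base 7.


Divide by 7 repeatedly:
2542 ÷ 7 = 363 remainder 1
363 ÷ 7 = 51 remainder 6
51 ÷ 7 = 7 remainder 2
7 ÷ 7 = 1 remainder 0
1 ÷ 7 = 0 remainder 1
Reading remainders bottom-up:
= 10261


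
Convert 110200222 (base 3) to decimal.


Positional values (base 3):
  2 × 3^0 = 2 × 1 = 2
  2 × 3^1 = 2 × 3 = 6
  2 × 3^2 = 2 × 9 = 18
  0 × 3^3 = 0 × 27 = 0
  0 × 3^4 = 0 × 81 = 0
  2 × 3^5 = 2 × 243 = 486
  0 × 3^6 = 0 × 729 = 0
  1 × 3^7 = 1 × 2187 = 2187
  1 × 3^8 = 1 × 6561 = 6561
Sum = 2 + 6 + 18 + 0 + 0 + 486 + 0 + 2187 + 6561
= 9260


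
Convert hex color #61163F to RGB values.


Hex: #61163F
R = 61₁₆ = 97
G = 16₁₆ = 22
B = 3F₁₆ = 63
= RGB(97, 22, 63)


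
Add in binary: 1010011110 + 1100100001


Align and add column by column (LSB to MSB, carry propagating):
  01010011110
+ 01100100001
  -----------
  col 0: 0 + 1 + 0 (carry in) = 1 → bit 1, carry out 0
  col 1: 1 + 0 + 0 (carry in) = 1 → bit 1, carry out 0
  col 2: 1 + 0 + 0 (carry in) = 1 → bit 1, carry out 0
  col 3: 1 + 0 + 0 (carry in) = 1 → bit 1, carry out 0
  col 4: 1 + 0 + 0 (carry in) = 1 → bit 1, carry out 0
  col 5: 0 + 1 + 0 (carry in) = 1 → bit 1, carry out 0
  col 6: 0 + 0 + 0 (carry in) = 0 → bit 0, carry out 0
  col 7: 1 + 0 + 0 (carry in) = 1 → bit 1, carry out 0
  col 8: 0 + 1 + 0 (carry in) = 1 → bit 1, carry out 0
  col 9: 1 + 1 + 0 (carry in) = 2 → bit 0, carry out 1
  col 10: 0 + 0 + 1 (carry in) = 1 → bit 1, carry out 0
Reading bits MSB→LSB: 10110111111
Strip leading zeros: 10110111111
= 10110111111


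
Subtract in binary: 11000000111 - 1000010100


Align and subtract column by column (LSB to MSB, borrowing when needed):
  11000000111
- 01000010100
  -----------
  col 0: (1 - 0 borrow-in) - 0 → 1 - 0 = 1, borrow out 0
  col 1: (1 - 0 borrow-in) - 0 → 1 - 0 = 1, borrow out 0
  col 2: (1 - 0 borrow-in) - 1 → 1 - 1 = 0, borrow out 0
  col 3: (0 - 0 borrow-in) - 0 → 0 - 0 = 0, borrow out 0
  col 4: (0 - 0 borrow-in) - 1 → borrow from next column: (0+2) - 1 = 1, borrow out 1
  col 5: (0 - 1 borrow-in) - 0 → borrow from next column: (-1+2) - 0 = 1, borrow out 1
  col 6: (0 - 1 borrow-in) - 0 → borrow from next column: (-1+2) - 0 = 1, borrow out 1
  col 7: (0 - 1 borrow-in) - 0 → borrow from next column: (-1+2) - 0 = 1, borrow out 1
  col 8: (0 - 1 borrow-in) - 0 → borrow from next column: (-1+2) - 0 = 1, borrow out 1
  col 9: (1 - 1 borrow-in) - 1 → borrow from next column: (0+2) - 1 = 1, borrow out 1
  col 10: (1 - 1 borrow-in) - 0 → 0 - 0 = 0, borrow out 0
Reading bits MSB→LSB: 01111110011
Strip leading zeros: 1111110011
= 1111110011


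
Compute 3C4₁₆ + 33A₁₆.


Align and add column by column (LSB to MSB, each column mod 16 with carry):
  03C4
+ 033A
  ----
  col 0: 4(4) + A(10) + 0 (carry in) = 14 → E(14), carry out 0
  col 1: C(12) + 3(3) + 0 (carry in) = 15 → F(15), carry out 0
  col 2: 3(3) + 3(3) + 0 (carry in) = 6 → 6(6), carry out 0
  col 3: 0(0) + 0(0) + 0 (carry in) = 0 → 0(0), carry out 0
Reading digits MSB→LSB: 06FE
Strip leading zeros: 6FE
= 0x6FE


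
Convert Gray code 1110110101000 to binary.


Gray code: 1110110101000
MSB stays the same: 1
Each subsequent bit = prev_binary XOR current_gray:
  B[1] = 1 XOR 1 = 0
  B[2] = 0 XOR 1 = 1
  B[3] = 1 XOR 0 = 1
  B[4] = 1 XOR 1 = 0
  B[5] = 0 XOR 1 = 1
  B[6] = 1 XOR 0 = 1
  B[7] = 1 XOR 1 = 0
  B[8] = 0 XOR 0 = 0
  B[9] = 0 XOR 1 = 1
  B[10] = 1 XOR 0 = 1
  B[11] = 1 XOR 0 = 1
  B[12] = 1 XOR 0 = 1
= 1011011001111 (5839 decimal)


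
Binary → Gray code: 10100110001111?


Binary: 10100110001111
Gray code: G = B XOR (B >> 1)
B >> 1 = 01010011000111
10100110001111 XOR 01010011000111:
  1 XOR 0 = 1
  0 XOR 1 = 1
  1 XOR 0 = 1
  0 XOR 1 = 1
  0 XOR 0 = 0
  1 XOR 0 = 1
  1 XOR 1 = 0
  0 XOR 1 = 1
  0 XOR 0 = 0
  0 XOR 0 = 0
  1 XOR 0 = 1
  1 XOR 1 = 0
  1 XOR 1 = 0
  1 XOR 1 = 0
= 11110101001000


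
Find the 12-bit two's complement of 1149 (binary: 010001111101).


Original: 010001111101
Step 1 - Invert all bits: 101110000010
Step 2 - Add 1: 101110000010 + 1
= 101110000011 (represents -1149)


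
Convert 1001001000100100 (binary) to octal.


Group into 3-bit groups: 001001001000100100
  001 = 1
  001 = 1
  001 = 1
  000 = 0
  100 = 4
  100 = 4
= 0o111044


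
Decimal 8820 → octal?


Divide by 8 repeatedly:
8820 ÷ 8 = 1102 remainder 4
1102 ÷ 8 = 137 remainder 6
137 ÷ 8 = 17 remainder 1
17 ÷ 8 = 2 remainder 1
2 ÷ 8 = 0 remainder 2
Reading remainders bottom-up:
= 0o21164


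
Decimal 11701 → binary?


Divide by 2 repeatedly:
11701 ÷ 2 = 5850 remainder 1
5850 ÷ 2 = 2925 remainder 0
2925 ÷ 2 = 1462 remainder 1
1462 ÷ 2 = 731 remainder 0
731 ÷ 2 = 365 remainder 1
365 ÷ 2 = 182 remainder 1
182 ÷ 2 = 91 remainder 0
91 ÷ 2 = 45 remainder 1
45 ÷ 2 = 22 remainder 1
22 ÷ 2 = 11 remainder 0
11 ÷ 2 = 5 remainder 1
5 ÷ 2 = 2 remainder 1
2 ÷ 2 = 1 remainder 0
1 ÷ 2 = 0 remainder 1
Reading remainders bottom-up:
= 10110110110101


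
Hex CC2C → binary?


Each hex digit → 4 binary bits:
  C = 1100
  C = 1100
  2 = 0010
  C = 1100
Concatenate: 1100 1100 0010 1100
= 1100110000101100


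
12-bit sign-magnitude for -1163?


Sign bit: 1 (negative)
Magnitude: 1163 = 10010001011
= 110010001011


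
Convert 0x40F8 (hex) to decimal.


Positional values:
Position 0: 8 × 16^0 = 8 × 1 = 8
Position 1: F × 16^1 = 15 × 16 = 240
Position 2: 0 × 16^2 = 0 × 256 = 0
Position 3: 4 × 16^3 = 4 × 4096 = 16384
Sum = 8 + 240 + 0 + 16384
= 16632


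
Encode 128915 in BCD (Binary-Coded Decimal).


Each digit → 4-bit binary:
  1 → 0001
  2 → 0010
  8 → 1000
  9 → 1001
  1 → 0001
  5 → 0101
= 0001 0010 1000 1001 0001 0101


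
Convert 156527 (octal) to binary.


Each octal digit → 3 binary bits:
  1 = 001
  5 = 101
  6 = 110
  5 = 101
  2 = 010
  7 = 111
Concatenate: 001 101 110 101 010 111
= 001101110101010111


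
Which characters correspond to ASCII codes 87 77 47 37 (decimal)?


Codes (decimal): 87 77 47 37
Per-code ASCII lookup:
  87  (range 65-90: uppercase, 87 - 65 = 22) → 'W'
  77  (range 65-90: uppercase, 77 - 65 = 12) → 'M'
  47  (special character) → '/'
  37  (special character) → '%'
= 'WM/%'


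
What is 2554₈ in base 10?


Positional values:
Position 0: 4 × 8^0 = 4
Position 1: 5 × 8^1 = 40
Position 2: 5 × 8^2 = 320
Position 3: 2 × 8^3 = 1024
Sum = 4 + 40 + 320 + 1024
= 1388


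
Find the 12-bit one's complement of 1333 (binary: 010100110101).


Original: 010100110101
Invert all bits:
  bit 0: 0 → 1
  bit 1: 1 → 0
  bit 2: 0 → 1
  bit 3: 1 → 0
  bit 4: 0 → 1
  bit 5: 0 → 1
  bit 6: 1 → 0
  bit 7: 1 → 0
  bit 8: 0 → 1
  bit 9: 1 → 0
  bit 10: 0 → 1
  bit 11: 1 → 0
= 101011001010


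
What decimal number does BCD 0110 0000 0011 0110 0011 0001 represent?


Each 4-bit group → digit:
  0110 → 6
  0000 → 0
  0011 → 3
  0110 → 6
  0011 → 3
  0001 → 1
= 603631


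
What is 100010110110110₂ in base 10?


Positional values:
Bit 1: 1 × 2^1 = 2
Bit 2: 1 × 2^2 = 4
Bit 4: 1 × 2^4 = 16
Bit 5: 1 × 2^5 = 32
Bit 7: 1 × 2^7 = 128
Bit 8: 1 × 2^8 = 256
Bit 10: 1 × 2^10 = 1024
Bit 14: 1 × 2^14 = 16384
Sum = 2 + 4 + 16 + 32 + 128 + 256 + 1024 + 16384
= 17846


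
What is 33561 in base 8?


Divide by 8 repeatedly:
33561 ÷ 8 = 4195 remainder 1
4195 ÷ 8 = 524 remainder 3
524 ÷ 8 = 65 remainder 4
65 ÷ 8 = 8 remainder 1
8 ÷ 8 = 1 remainder 0
1 ÷ 8 = 0 remainder 1
Reading remainders bottom-up:
= 0o101431


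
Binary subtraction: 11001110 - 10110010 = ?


Align and subtract column by column (LSB to MSB, borrowing when needed):
  11001110
- 10110010
  --------
  col 0: (0 - 0 borrow-in) - 0 → 0 - 0 = 0, borrow out 0
  col 1: (1 - 0 borrow-in) - 1 → 1 - 1 = 0, borrow out 0
  col 2: (1 - 0 borrow-in) - 0 → 1 - 0 = 1, borrow out 0
  col 3: (1 - 0 borrow-in) - 0 → 1 - 0 = 1, borrow out 0
  col 4: (0 - 0 borrow-in) - 1 → borrow from next column: (0+2) - 1 = 1, borrow out 1
  col 5: (0 - 1 borrow-in) - 1 → borrow from next column: (-1+2) - 1 = 0, borrow out 1
  col 6: (1 - 1 borrow-in) - 0 → 0 - 0 = 0, borrow out 0
  col 7: (1 - 0 borrow-in) - 1 → 1 - 1 = 0, borrow out 0
Reading bits MSB→LSB: 00011100
Strip leading zeros: 11100
= 11100


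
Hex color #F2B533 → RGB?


Hex: #F2B533
R = F2₁₆ = 242
G = B5₁₆ = 181
B = 33₁₆ = 51
= RGB(242, 181, 51)


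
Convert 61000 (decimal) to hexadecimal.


Divide by 16 repeatedly:
61000 ÷ 16 = 3812 remainder 8 (8)
3812 ÷ 16 = 238 remainder 4 (4)
238 ÷ 16 = 14 remainder 14 (E)
14 ÷ 16 = 0 remainder 14 (E)
Reading remainders bottom-up:
= 0xEE48


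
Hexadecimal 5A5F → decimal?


Positional values:
Position 0: F × 16^0 = 15 × 1 = 15
Position 1: 5 × 16^1 = 5 × 16 = 80
Position 2: A × 16^2 = 10 × 256 = 2560
Position 3: 5 × 16^3 = 5 × 4096 = 20480
Sum = 15 + 80 + 2560 + 20480
= 23135


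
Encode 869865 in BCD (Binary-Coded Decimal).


Each digit → 4-bit binary:
  8 → 1000
  6 → 0110
  9 → 1001
  8 → 1000
  6 → 0110
  5 → 0101
= 1000 0110 1001 1000 0110 0101


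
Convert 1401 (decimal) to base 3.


Divide by 3 repeatedly:
1401 ÷ 3 = 467 remainder 0
467 ÷ 3 = 155 remainder 2
155 ÷ 3 = 51 remainder 2
51 ÷ 3 = 17 remainder 0
17 ÷ 3 = 5 remainder 2
5 ÷ 3 = 1 remainder 2
1 ÷ 3 = 0 remainder 1
Reading remainders bottom-up:
= 1220220


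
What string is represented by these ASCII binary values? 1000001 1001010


Codes (binary): 1000001 1001010
Per-code ASCII lookup:
  1000001 = 65  (range 65-90: uppercase, 65 - 65 = 0) → 'A'
  1001010 = 74  (range 65-90: uppercase, 74 - 65 = 9) → 'J'
= 'AJ'


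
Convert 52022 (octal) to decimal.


Positional values:
Position 0: 2 × 8^0 = 2
Position 1: 2 × 8^1 = 16
Position 2: 0 × 8^2 = 0
Position 3: 2 × 8^3 = 1024
Position 4: 5 × 8^4 = 20480
Sum = 2 + 16 + 0 + 1024 + 20480
= 21522


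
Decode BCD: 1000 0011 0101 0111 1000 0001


Each 4-bit group → digit:
  1000 → 8
  0011 → 3
  0101 → 5
  0111 → 7
  1000 → 8
  0001 → 1
= 835781


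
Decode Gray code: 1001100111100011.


Gray code: 1001100111100011
MSB stays the same: 1
Each subsequent bit = prev_binary XOR current_gray:
  B[1] = 1 XOR 0 = 1
  B[2] = 1 XOR 0 = 1
  B[3] = 1 XOR 1 = 0
  B[4] = 0 XOR 1 = 1
  B[5] = 1 XOR 0 = 1
  B[6] = 1 XOR 0 = 1
  B[7] = 1 XOR 1 = 0
  B[8] = 0 XOR 1 = 1
  B[9] = 1 XOR 1 = 0
  B[10] = 0 XOR 1 = 1
  B[11] = 1 XOR 0 = 1
  B[12] = 1 XOR 0 = 1
  B[13] = 1 XOR 0 = 1
  B[14] = 1 XOR 1 = 0
  B[15] = 0 XOR 1 = 1
= 1110111010111101 (61117 decimal)


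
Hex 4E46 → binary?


Each hex digit → 4 binary bits:
  4 = 0100
  E = 1110
  4 = 0100
  6 = 0110
Concatenate: 0100 1110 0100 0110
= 0100111001000110


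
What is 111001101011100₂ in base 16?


Group into 4-bit nibbles: 0111001101011100
  0111 = 7
  0011 = 3
  0101 = 5
  1100 = C
= 0x735C


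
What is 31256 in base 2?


Divide by 2 repeatedly:
31256 ÷ 2 = 15628 remainder 0
15628 ÷ 2 = 7814 remainder 0
7814 ÷ 2 = 3907 remainder 0
3907 ÷ 2 = 1953 remainder 1
1953 ÷ 2 = 976 remainder 1
976 ÷ 2 = 488 remainder 0
488 ÷ 2 = 244 remainder 0
244 ÷ 2 = 122 remainder 0
122 ÷ 2 = 61 remainder 0
61 ÷ 2 = 30 remainder 1
30 ÷ 2 = 15 remainder 0
15 ÷ 2 = 7 remainder 1
7 ÷ 2 = 3 remainder 1
3 ÷ 2 = 1 remainder 1
1 ÷ 2 = 0 remainder 1
Reading remainders bottom-up:
= 111101000011000


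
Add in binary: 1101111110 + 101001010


Align and add column by column (LSB to MSB, carry propagating):
  01101111110
+ 00101001010
  -----------
  col 0: 0 + 0 + 0 (carry in) = 0 → bit 0, carry out 0
  col 1: 1 + 1 + 0 (carry in) = 2 → bit 0, carry out 1
  col 2: 1 + 0 + 1 (carry in) = 2 → bit 0, carry out 1
  col 3: 1 + 1 + 1 (carry in) = 3 → bit 1, carry out 1
  col 4: 1 + 0 + 1 (carry in) = 2 → bit 0, carry out 1
  col 5: 1 + 0 + 1 (carry in) = 2 → bit 0, carry out 1
  col 6: 1 + 1 + 1 (carry in) = 3 → bit 1, carry out 1
  col 7: 0 + 0 + 1 (carry in) = 1 → bit 1, carry out 0
  col 8: 1 + 1 + 0 (carry in) = 2 → bit 0, carry out 1
  col 9: 1 + 0 + 1 (carry in) = 2 → bit 0, carry out 1
  col 10: 0 + 0 + 1 (carry in) = 1 → bit 1, carry out 0
Reading bits MSB→LSB: 10011001000
Strip leading zeros: 10011001000
= 10011001000


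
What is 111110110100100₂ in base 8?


Group into 3-bit groups: 111110110100100
  111 = 7
  110 = 6
  110 = 6
  100 = 4
  100 = 4
= 0o76644


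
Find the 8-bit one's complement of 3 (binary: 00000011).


Original: 00000011
Invert all bits:
  bit 0: 0 → 1
  bit 1: 0 → 1
  bit 2: 0 → 1
  bit 3: 0 → 1
  bit 4: 0 → 1
  bit 5: 0 → 1
  bit 6: 1 → 0
  bit 7: 1 → 0
= 11111100


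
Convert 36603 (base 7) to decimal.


Positional values (base 7):
  3 × 7^0 = 3 × 1 = 3
  0 × 7^1 = 0 × 7 = 0
  6 × 7^2 = 6 × 49 = 294
  6 × 7^3 = 6 × 343 = 2058
  3 × 7^4 = 3 × 2401 = 7203
Sum = 3 + 0 + 294 + 2058 + 7203
= 9558


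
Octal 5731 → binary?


Each octal digit → 3 binary bits:
  5 = 101
  7 = 111
  3 = 011
  1 = 001
Concatenate: 101 111 011 001
= 101111011001


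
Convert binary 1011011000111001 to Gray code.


Binary: 1011011000111001
Gray code: G = B XOR (B >> 1)
B >> 1 = 0101101100011100
1011011000111001 XOR 0101101100011100:
  1 XOR 0 = 1
  0 XOR 1 = 1
  1 XOR 0 = 1
  1 XOR 1 = 0
  0 XOR 1 = 1
  1 XOR 0 = 1
  1 XOR 1 = 0
  0 XOR 1 = 1
  0 XOR 0 = 0
  0 XOR 0 = 0
  1 XOR 0 = 1
  1 XOR 1 = 0
  1 XOR 1 = 0
  0 XOR 1 = 1
  0 XOR 0 = 0
  1 XOR 0 = 1
= 1110110100100101
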